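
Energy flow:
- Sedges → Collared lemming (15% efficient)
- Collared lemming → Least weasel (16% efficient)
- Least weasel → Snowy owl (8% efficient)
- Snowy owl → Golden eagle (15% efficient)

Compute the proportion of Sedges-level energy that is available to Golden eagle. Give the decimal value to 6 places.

0.000288

Product of link efficiencies: 0.15 × 0.16 × 0.08 × 0.15 = 0.000288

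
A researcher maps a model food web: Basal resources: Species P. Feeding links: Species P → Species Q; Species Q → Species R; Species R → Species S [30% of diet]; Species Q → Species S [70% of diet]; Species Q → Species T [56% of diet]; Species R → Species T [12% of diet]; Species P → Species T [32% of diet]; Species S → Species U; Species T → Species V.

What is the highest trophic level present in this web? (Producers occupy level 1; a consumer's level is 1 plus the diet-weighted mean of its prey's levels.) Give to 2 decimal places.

4.30

Species Q: 1 + 1 = 2
Species R: 1 + 2 = 3
Species S: 1 + (0.3×3 + 0.7×2) = 3.3
Species T: 1 + (0.56×2 + 0.12×3 + 0.32×1) = 2.8
Species U: 1 + 3.3 = 4.3
Species V: 1 + 2.8 = 3.8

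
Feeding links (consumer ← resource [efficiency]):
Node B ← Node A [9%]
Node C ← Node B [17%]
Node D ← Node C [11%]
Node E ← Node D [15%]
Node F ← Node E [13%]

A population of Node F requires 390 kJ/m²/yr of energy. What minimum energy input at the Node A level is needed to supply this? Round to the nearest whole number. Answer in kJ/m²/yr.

Cumulative transfer efficiency: 0.09 × 0.17 × 0.11 × 0.15 × 0.13 = 0.0000328185
Node A energy = 390 / 0.0000328185 = 11883541 kJ/m²/yr

11883541 kJ/m²/yr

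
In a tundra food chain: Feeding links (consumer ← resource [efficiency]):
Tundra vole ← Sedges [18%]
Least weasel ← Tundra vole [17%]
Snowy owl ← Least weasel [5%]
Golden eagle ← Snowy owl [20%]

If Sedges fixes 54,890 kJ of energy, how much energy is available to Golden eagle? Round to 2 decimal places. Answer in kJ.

Tundra vole: 54890 × 0.18 = 9880.2 kJ
Least weasel: 9880.2 × 0.17 = 1679.634 kJ
Snowy owl: 1679.634 × 0.05 = 83.9817 kJ
Golden eagle: 83.9817 × 0.2 = 16.79634 kJ

16.80 kJ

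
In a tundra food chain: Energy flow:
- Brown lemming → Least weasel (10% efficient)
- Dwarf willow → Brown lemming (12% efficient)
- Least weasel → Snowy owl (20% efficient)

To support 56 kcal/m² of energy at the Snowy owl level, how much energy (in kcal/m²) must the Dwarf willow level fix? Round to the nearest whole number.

23333 kcal/m²

Cumulative transfer efficiency: 0.12 × 0.1 × 0.2 = 0.0024
Dwarf willow energy = 56 / 0.0024 = 23333 kcal/m²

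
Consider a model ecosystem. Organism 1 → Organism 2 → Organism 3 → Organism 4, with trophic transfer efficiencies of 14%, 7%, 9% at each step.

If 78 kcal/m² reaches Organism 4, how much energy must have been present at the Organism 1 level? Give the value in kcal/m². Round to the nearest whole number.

88435 kcal/m²

Cumulative transfer efficiency: 0.14 × 0.07 × 0.09 = 0.000882
Organism 1 energy = 78 / 0.000882 = 88435 kcal/m²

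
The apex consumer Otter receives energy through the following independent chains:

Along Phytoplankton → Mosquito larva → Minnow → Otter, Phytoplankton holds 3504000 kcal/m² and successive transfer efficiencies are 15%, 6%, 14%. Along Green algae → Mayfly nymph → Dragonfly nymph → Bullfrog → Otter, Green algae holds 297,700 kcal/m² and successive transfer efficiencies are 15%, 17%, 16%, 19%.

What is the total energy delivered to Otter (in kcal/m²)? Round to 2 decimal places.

Via Phytoplankton: 3504000 × 0.15 × 0.06 × 0.14 = 4415.04 kcal/m²
Via Green algae: 297700 × 0.15 × 0.17 × 0.16 × 0.19 = 230.77704 kcal/m²
Total at Otter: 4415.04 + 230.77704 = 4645.81704 kcal/m²

4645.82 kcal/m²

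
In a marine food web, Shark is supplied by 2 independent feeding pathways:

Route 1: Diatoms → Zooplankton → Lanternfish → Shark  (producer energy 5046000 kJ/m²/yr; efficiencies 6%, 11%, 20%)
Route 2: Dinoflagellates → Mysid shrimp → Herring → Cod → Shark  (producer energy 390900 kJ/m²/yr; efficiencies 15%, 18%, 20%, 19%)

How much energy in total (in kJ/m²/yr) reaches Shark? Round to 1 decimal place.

7061.8 kJ/m²/yr

Route 1: 5046000 × 0.06 × 0.11 × 0.2 = 6660.72 kJ/m²/yr
Route 2: 390900 × 0.15 × 0.18 × 0.2 × 0.19 = 401.0634 kJ/m²/yr
Total at Shark: 6660.72 + 401.0634 = 7061.7834 kJ/m²/yr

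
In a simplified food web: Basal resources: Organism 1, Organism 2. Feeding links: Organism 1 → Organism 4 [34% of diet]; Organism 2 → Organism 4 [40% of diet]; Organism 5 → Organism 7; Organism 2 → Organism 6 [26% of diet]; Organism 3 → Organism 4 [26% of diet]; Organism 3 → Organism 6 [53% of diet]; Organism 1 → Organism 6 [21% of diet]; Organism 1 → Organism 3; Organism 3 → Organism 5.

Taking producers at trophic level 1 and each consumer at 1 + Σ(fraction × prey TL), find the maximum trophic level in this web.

Organism 3: 1 + 1 = 2
Organism 4: 1 + (0.4×1 + 0.34×1 + 0.26×2) = 2.26
Organism 5: 1 + 2 = 3
Organism 6: 1 + (0.53×2 + 0.26×1 + 0.21×1) = 2.53
Organism 7: 1 + 3 = 4

4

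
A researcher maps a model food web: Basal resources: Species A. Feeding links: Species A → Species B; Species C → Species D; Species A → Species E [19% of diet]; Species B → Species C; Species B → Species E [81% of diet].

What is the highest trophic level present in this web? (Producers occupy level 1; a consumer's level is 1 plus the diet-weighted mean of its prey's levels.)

Species B: 1 + 1 = 2
Species C: 1 + 2 = 3
Species D: 1 + 3 = 4
Species E: 1 + (0.19×1 + 0.81×2) = 2.81

4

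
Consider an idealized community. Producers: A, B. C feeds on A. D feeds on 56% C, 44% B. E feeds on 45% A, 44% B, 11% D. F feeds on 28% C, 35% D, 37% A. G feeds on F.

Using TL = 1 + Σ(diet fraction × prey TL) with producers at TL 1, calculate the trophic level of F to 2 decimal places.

2.83

C: 1 + 1 = 2
D: 1 + (0.56×2 + 0.44×1) = 2.56
E: 1 + (0.45×1 + 0.44×1 + 0.11×2.56) = 2.1716
F: 1 + (0.28×2 + 0.35×2.56 + 0.37×1) = 2.826
G: 1 + 2.826 = 3.826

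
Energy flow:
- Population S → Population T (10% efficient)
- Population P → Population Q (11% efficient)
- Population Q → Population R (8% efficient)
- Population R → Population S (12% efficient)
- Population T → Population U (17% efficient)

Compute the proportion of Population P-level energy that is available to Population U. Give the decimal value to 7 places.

0.0000180

Product of link efficiencies: 0.11 × 0.08 × 0.12 × 0.1 × 0.17 = 0.000017952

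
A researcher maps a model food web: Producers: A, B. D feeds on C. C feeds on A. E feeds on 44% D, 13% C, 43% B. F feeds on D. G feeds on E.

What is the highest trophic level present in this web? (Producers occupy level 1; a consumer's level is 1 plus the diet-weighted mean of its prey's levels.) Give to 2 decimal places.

C: 1 + 1 = 2
D: 1 + 2 = 3
E: 1 + (0.44×3 + 0.13×2 + 0.43×1) = 3.01
F: 1 + 3 = 4
G: 1 + 3.01 = 4.01

4.01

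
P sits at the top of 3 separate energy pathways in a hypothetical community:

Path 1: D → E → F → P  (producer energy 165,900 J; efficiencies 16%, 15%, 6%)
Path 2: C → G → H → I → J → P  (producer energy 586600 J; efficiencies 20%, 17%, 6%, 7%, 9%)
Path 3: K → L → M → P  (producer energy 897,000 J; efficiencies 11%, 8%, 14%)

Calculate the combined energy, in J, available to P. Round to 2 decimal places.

1351.54 J

Path 1: 165900 × 0.16 × 0.15 × 0.06 = 238.896 J
Path 2: 586600 × 0.2 × 0.17 × 0.06 × 0.07 × 0.09 = 7.5389832 J
Path 3: 897000 × 0.11 × 0.08 × 0.14 = 1105.104 J
Total at P: 238.896 + 7.5389832 + 1105.104 = 1351.5389832 J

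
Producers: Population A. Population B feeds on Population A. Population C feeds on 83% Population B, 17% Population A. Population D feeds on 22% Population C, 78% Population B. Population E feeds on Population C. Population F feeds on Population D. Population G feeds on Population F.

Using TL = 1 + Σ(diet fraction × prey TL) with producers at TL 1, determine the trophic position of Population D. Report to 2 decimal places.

3.18

Population B: 1 + 1 = 2
Population C: 1 + (0.83×2 + 0.17×1) = 2.83
Population D: 1 + (0.22×2.83 + 0.78×2) = 3.1826
Population E: 1 + 2.83 = 3.83
Population F: 1 + 3.1826 = 4.1826
Population G: 1 + 4.1826 = 5.1826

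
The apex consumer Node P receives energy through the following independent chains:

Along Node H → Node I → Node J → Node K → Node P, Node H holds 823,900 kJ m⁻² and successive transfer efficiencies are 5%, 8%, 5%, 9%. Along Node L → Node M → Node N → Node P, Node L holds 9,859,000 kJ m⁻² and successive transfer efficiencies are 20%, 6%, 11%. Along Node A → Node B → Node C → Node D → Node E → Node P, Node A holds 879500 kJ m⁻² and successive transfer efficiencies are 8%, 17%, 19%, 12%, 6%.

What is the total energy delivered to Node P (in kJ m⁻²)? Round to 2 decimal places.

Via Node H: 823900 × 0.05 × 0.08 × 0.05 × 0.09 = 14.8302 kJ m⁻²
Via Node L: 9859000 × 0.2 × 0.06 × 0.11 = 13013.88 kJ m⁻²
Via Node A: 879500 × 0.08 × 0.17 × 0.19 × 0.12 × 0.06 = 16.3629216 kJ m⁻²
Total at Node P: 14.8302 + 13013.88 + 16.3629216 = 13045.0731216 kJ m⁻²

13045.07 kJ m⁻²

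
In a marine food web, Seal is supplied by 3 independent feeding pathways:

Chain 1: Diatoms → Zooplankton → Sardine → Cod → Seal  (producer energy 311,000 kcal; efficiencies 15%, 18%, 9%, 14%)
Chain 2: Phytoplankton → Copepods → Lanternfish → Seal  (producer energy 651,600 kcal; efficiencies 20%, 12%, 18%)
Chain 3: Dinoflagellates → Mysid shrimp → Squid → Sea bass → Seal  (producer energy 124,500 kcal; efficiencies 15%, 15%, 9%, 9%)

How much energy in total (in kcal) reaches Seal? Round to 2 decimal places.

2943.40 kcal

Chain 1: 311000 × 0.15 × 0.18 × 0.09 × 0.14 = 105.8022 kcal
Chain 2: 651600 × 0.2 × 0.12 × 0.18 = 2814.912 kcal
Chain 3: 124500 × 0.15 × 0.15 × 0.09 × 0.09 = 22.690125 kcal
Total at Seal: 105.8022 + 2814.912 + 22.690125 = 2943.404325 kcal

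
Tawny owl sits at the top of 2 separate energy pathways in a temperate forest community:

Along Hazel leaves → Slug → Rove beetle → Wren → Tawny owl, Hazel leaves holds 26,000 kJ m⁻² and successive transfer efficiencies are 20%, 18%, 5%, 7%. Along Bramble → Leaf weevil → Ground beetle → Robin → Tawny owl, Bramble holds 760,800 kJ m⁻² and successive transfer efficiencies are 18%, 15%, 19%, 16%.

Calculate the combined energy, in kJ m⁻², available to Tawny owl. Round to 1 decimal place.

Via Hazel leaves: 26000 × 0.2 × 0.18 × 0.05 × 0.07 = 3.276 kJ m⁻²
Via Bramble: 760800 × 0.18 × 0.15 × 0.19 × 0.16 = 624.46464 kJ m⁻²
Total at Tawny owl: 3.276 + 624.46464 = 627.74064 kJ m⁻²

627.7 kJ m⁻²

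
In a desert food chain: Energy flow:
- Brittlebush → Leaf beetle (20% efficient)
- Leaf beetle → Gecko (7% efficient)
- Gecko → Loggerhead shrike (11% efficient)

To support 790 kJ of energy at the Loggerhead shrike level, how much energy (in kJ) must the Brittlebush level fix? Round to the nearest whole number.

Cumulative transfer efficiency: 0.2 × 0.07 × 0.11 = 0.00154
Brittlebush energy = 790 / 0.00154 = 512987 kJ

512987 kJ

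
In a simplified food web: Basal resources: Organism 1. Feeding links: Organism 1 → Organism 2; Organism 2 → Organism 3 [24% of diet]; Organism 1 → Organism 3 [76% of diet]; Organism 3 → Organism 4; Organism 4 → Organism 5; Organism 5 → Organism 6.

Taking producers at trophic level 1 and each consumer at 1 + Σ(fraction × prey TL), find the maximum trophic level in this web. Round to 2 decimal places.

5.24

Organism 2: 1 + 1 = 2
Organism 3: 1 + (0.24×2 + 0.76×1) = 2.24
Organism 4: 1 + 2.24 = 3.24
Organism 5: 1 + 3.24 = 4.24
Organism 6: 1 + 4.24 = 5.24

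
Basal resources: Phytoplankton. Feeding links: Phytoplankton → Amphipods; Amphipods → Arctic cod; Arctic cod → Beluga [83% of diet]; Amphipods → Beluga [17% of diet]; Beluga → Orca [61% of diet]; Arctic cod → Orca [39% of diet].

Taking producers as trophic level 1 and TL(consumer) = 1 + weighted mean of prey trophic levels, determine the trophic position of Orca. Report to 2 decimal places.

Amphipods: 1 + 1 = 2
Arctic cod: 1 + 2 = 3
Beluga: 1 + (0.83×3 + 0.17×2) = 3.83
Orca: 1 + (0.61×3.83 + 0.39×3) = 4.5063

4.51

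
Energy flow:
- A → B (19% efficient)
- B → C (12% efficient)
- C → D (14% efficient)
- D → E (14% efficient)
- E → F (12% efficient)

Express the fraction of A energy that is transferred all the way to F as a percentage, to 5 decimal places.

0.00536%

Product of link efficiencies: 0.19 × 0.12 × 0.14 × 0.14 × 0.12 = 0.0000536256
As a percentage: 0.0000536256 × 100 = 0.00536%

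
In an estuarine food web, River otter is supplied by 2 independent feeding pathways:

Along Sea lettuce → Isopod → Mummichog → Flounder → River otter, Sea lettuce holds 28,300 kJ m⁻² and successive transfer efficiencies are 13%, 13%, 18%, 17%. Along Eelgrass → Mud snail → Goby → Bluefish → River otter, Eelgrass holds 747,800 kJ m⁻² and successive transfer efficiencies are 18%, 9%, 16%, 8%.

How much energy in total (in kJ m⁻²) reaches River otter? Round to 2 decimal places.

169.70 kJ m⁻²

Via Sea lettuce: 28300 × 0.13 × 0.13 × 0.18 × 0.17 = 14.635062 kJ m⁻²
Via Eelgrass: 747800 × 0.18 × 0.09 × 0.16 × 0.08 = 155.063808 kJ m⁻²
Total at River otter: 14.635062 + 155.063808 = 169.69887 kJ m⁻²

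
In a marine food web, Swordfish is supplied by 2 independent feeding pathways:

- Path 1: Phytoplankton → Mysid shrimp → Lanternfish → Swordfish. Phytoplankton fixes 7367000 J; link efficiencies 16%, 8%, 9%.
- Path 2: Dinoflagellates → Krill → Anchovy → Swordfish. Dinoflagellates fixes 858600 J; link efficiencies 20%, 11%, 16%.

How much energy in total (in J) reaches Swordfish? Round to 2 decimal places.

Path 1: 7367000 × 0.16 × 0.08 × 0.09 = 8486.784 J
Path 2: 858600 × 0.2 × 0.11 × 0.16 = 3022.272 J
Total at Swordfish: 8486.784 + 3022.272 = 11509.056 J

11509.06 J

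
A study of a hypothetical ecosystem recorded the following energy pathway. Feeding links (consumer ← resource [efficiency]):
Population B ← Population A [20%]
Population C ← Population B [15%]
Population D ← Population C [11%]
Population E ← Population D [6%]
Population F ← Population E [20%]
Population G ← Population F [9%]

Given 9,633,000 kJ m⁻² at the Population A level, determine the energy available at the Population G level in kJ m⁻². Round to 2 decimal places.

34.33 kJ m⁻²

Population B: 9633000 × 0.2 = 1926600 kJ m⁻²
Population C: 1926600 × 0.15 = 288990 kJ m⁻²
Population D: 288990 × 0.11 = 31788.9 kJ m⁻²
Population E: 31788.9 × 0.06 = 1907.334 kJ m⁻²
Population F: 1907.334 × 0.2 = 381.4668 kJ m⁻²
Population G: 381.4668 × 0.09 = 34.332012 kJ m⁻²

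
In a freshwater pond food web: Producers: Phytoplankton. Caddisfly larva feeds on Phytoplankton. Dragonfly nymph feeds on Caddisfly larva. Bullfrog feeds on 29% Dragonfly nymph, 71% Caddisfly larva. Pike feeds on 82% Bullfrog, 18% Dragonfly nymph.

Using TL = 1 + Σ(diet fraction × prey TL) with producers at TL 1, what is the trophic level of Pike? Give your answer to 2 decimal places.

4.24

Caddisfly larva: 1 + 1 = 2
Dragonfly nymph: 1 + 2 = 3
Bullfrog: 1 + (0.29×3 + 0.71×2) = 3.29
Pike: 1 + (0.82×3.29 + 0.18×3) = 4.2378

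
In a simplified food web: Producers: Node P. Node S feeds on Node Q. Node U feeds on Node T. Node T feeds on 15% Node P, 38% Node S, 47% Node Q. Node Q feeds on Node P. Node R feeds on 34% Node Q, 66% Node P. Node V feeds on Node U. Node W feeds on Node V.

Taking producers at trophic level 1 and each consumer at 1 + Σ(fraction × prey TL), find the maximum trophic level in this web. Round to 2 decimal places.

Node Q: 1 + 1 = 2
Node R: 1 + (0.34×2 + 0.66×1) = 2.34
Node S: 1 + 2 = 3
Node T: 1 + (0.15×1 + 0.38×3 + 0.47×2) = 3.23
Node U: 1 + 3.23 = 4.23
Node V: 1 + 4.23 = 5.23
Node W: 1 + 5.23 = 6.23

6.23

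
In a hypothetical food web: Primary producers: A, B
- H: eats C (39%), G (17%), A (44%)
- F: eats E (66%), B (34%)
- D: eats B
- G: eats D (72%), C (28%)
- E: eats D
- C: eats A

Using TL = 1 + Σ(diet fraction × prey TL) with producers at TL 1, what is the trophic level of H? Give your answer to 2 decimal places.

2.73

C: 1 + 1 = 2
D: 1 + 1 = 2
E: 1 + 2 = 3
F: 1 + (0.66×3 + 0.34×1) = 3.32
G: 1 + (0.72×2 + 0.28×2) = 3
H: 1 + (0.39×2 + 0.17×3 + 0.44×1) = 2.73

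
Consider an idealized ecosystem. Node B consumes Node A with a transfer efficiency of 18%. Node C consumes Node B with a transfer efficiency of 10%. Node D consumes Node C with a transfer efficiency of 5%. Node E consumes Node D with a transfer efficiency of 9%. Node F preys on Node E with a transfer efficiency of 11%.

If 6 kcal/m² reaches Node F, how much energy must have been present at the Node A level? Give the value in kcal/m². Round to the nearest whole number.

673401 kcal/m²

Cumulative transfer efficiency: 0.18 × 0.1 × 0.05 × 0.09 × 0.11 = 0.00000891
Node A energy = 6 / 0.00000891 = 673401 kcal/m²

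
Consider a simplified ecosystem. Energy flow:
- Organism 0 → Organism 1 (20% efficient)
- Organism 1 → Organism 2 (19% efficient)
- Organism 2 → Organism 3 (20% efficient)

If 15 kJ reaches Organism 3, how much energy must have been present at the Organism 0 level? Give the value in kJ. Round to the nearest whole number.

Cumulative transfer efficiency: 0.2 × 0.19 × 0.2 = 0.0076
Organism 0 energy = 15 / 0.0076 = 1974 kJ

1974 kJ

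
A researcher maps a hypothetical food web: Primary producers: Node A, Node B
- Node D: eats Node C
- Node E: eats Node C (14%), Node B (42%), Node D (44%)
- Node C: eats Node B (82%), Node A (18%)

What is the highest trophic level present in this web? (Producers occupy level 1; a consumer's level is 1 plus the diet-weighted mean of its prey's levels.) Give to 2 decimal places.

3.02

Node C: 1 + (0.82×1 + 0.18×1) = 2
Node D: 1 + 2 = 3
Node E: 1 + (0.14×2 + 0.42×1 + 0.44×3) = 3.02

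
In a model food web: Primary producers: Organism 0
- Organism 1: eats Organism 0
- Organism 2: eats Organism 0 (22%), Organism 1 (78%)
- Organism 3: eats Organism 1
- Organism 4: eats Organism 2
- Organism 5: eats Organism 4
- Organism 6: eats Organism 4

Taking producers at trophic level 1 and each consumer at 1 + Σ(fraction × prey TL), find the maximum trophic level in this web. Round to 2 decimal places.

Organism 1: 1 + 1 = 2
Organism 2: 1 + (0.22×1 + 0.78×2) = 2.78
Organism 3: 1 + 2 = 3
Organism 4: 1 + 2.78 = 3.78
Organism 5: 1 + 3.78 = 4.78
Organism 6: 1 + 3.78 = 4.78

4.78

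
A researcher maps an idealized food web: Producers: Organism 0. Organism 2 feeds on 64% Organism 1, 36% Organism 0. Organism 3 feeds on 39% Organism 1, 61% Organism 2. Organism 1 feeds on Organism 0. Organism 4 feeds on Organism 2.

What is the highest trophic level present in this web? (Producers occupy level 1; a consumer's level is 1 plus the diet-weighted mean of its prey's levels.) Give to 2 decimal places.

3.64

Organism 1: 1 + 1 = 2
Organism 2: 1 + (0.64×2 + 0.36×1) = 2.64
Organism 3: 1 + (0.39×2 + 0.61×2.64) = 3.3904
Organism 4: 1 + 2.64 = 3.64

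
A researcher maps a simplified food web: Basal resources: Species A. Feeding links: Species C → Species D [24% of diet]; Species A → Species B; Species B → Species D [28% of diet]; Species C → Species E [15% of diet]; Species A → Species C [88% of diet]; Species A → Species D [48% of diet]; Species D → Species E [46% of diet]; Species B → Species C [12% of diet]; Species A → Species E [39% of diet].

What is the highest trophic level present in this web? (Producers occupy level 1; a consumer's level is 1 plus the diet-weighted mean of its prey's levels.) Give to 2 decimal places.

2.88

Species B: 1 + 1 = 2
Species C: 1 + (0.88×1 + 0.12×2) = 2.12
Species D: 1 + (0.24×2.12 + 0.48×1 + 0.28×2) = 2.5488
Species E: 1 + (0.39×1 + 0.46×2.5488 + 0.15×2.12) = 2.880448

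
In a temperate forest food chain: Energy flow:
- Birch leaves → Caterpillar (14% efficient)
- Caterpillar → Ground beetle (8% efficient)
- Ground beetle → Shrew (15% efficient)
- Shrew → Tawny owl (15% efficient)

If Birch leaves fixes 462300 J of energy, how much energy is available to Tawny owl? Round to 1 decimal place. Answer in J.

Caterpillar: 462300 × 0.14 = 64722 J
Ground beetle: 64722 × 0.08 = 5177.76 J
Shrew: 5177.76 × 0.15 = 776.664 J
Tawny owl: 776.664 × 0.15 = 116.4996 J

116.5 J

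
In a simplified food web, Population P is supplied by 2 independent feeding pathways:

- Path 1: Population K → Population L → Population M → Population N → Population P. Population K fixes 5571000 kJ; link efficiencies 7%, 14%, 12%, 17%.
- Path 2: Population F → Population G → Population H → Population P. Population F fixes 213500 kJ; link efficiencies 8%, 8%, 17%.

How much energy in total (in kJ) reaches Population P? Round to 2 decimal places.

1346.04 kJ

Path 1: 5571000 × 0.07 × 0.14 × 0.12 × 0.17 = 1113.75432 kJ
Path 2: 213500 × 0.08 × 0.08 × 0.17 = 232.288 kJ
Total at Population P: 1113.75432 + 232.288 = 1346.04232 kJ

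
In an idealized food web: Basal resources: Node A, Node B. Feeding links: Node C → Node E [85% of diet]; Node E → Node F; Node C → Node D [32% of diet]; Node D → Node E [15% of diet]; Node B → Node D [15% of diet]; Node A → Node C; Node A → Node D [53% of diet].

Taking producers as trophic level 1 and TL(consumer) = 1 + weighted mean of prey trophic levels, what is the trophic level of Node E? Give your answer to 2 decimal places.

Node C: 1 + 1 = 2
Node D: 1 + (0.32×2 + 0.53×1 + 0.15×1) = 2.32
Node E: 1 + (0.15×2.32 + 0.85×2) = 3.048
Node F: 1 + 3.048 = 4.048

3.05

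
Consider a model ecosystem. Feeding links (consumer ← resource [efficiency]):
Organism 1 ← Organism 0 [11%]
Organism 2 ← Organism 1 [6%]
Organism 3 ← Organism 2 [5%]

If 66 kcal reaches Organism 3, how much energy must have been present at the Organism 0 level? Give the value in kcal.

Cumulative transfer efficiency: 0.11 × 0.06 × 0.05 = 0.00033
Organism 0 energy = 66 / 0.00033 = 200000 kcal

200000 kcal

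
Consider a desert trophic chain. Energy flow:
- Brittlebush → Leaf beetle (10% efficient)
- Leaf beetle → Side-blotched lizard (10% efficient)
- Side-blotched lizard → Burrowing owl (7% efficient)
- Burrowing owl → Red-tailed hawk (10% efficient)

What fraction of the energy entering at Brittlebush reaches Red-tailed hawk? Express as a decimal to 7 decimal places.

0.0000700

Product of link efficiencies: 0.1 × 0.1 × 0.07 × 0.1 = 0.00007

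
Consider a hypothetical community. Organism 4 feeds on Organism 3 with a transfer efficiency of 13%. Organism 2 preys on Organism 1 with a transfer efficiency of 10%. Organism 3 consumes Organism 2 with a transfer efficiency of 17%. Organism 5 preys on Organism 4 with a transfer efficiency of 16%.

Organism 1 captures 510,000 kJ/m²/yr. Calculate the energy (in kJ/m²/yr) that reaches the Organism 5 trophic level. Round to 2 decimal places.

180.34 kJ/m²/yr

Organism 2: 510000 × 0.1 = 51000 kJ/m²/yr
Organism 3: 51000 × 0.17 = 8670 kJ/m²/yr
Organism 4: 8670 × 0.13 = 1127.1 kJ/m²/yr
Organism 5: 1127.1 × 0.16 = 180.336 kJ/m²/yr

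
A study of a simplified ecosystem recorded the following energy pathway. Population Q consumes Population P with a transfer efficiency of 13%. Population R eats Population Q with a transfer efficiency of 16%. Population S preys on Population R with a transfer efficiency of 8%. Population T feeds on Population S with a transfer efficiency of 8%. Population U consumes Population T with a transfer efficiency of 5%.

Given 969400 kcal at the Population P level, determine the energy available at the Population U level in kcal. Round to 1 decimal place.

6.5 kcal

Population Q: 969400 × 0.13 = 126022 kcal
Population R: 126022 × 0.16 = 20163.52 kcal
Population S: 20163.52 × 0.08 = 1613.0816 kcal
Population T: 1613.0816 × 0.08 = 129.046528 kcal
Population U: 129.046528 × 0.05 = 6.4523264 kcal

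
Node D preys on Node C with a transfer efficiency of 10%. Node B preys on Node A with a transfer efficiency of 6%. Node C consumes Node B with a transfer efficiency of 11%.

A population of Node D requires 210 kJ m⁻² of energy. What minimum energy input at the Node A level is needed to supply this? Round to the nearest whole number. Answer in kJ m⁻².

Cumulative transfer efficiency: 0.06 × 0.11 × 0.1 = 0.00066
Node A energy = 210 / 0.00066 = 318182 kJ m⁻²

318182 kJ m⁻²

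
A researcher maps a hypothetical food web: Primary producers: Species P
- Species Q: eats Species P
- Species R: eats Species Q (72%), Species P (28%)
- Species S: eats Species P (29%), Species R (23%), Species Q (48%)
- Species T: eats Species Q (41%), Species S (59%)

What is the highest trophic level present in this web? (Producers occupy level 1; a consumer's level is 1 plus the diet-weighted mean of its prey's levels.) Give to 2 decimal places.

Species Q: 1 + 1 = 2
Species R: 1 + (0.72×2 + 0.28×1) = 2.72
Species S: 1 + (0.29×1 + 0.23×2.72 + 0.48×2) = 2.8756
Species T: 1 + (0.41×2 + 0.59×2.8756) = 3.516604

3.52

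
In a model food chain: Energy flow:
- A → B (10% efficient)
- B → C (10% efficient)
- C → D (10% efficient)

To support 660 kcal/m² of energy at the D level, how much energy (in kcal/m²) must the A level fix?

Cumulative transfer efficiency: 0.1 × 0.1 × 0.1 = 0.001
A energy = 660 / 0.001 = 660000 kcal/m²

660000 kcal/m²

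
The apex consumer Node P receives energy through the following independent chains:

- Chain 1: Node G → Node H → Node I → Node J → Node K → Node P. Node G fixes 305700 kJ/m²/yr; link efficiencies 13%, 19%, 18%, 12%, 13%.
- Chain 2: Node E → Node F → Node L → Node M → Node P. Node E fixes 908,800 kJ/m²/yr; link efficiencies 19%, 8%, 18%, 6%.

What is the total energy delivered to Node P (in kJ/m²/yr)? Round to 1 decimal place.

170.4 kJ/m²/yr

Chain 1: 305700 × 0.13 × 0.19 × 0.18 × 0.12 × 0.13 = 21.20261832 kJ/m²/yr
Chain 2: 908800 × 0.19 × 0.08 × 0.18 × 0.06 = 149.188608 kJ/m²/yr
Total at Node P: 21.20261832 + 149.188608 = 170.39122632 kJ/m²/yr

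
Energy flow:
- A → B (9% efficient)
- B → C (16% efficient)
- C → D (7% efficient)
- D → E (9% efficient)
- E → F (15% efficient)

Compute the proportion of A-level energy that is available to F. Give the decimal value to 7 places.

Product of link efficiencies: 0.09 × 0.16 × 0.07 × 0.09 × 0.15 = 0.000013608

0.0000136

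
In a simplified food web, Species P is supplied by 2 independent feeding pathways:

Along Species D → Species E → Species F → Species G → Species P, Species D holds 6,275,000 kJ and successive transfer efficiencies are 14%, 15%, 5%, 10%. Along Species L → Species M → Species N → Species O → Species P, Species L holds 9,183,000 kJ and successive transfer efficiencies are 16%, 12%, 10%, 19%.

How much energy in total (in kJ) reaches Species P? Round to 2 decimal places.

Via Species D: 6275000 × 0.14 × 0.15 × 0.05 × 0.1 = 658.875 kJ
Via Species L: 9183000 × 0.16 × 0.12 × 0.1 × 0.19 = 3349.9584 kJ
Total at Species P: 658.875 + 3349.9584 = 4008.8334 kJ

4008.83 kJ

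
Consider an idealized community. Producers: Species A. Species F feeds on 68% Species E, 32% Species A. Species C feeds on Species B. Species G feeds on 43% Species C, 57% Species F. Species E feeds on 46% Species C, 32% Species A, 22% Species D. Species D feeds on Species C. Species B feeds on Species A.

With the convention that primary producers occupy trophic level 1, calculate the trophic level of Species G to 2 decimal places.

Species B: 1 + 1 = 2
Species C: 1 + 2 = 3
Species D: 1 + 3 = 4
Species E: 1 + (0.46×3 + 0.32×1 + 0.22×4) = 3.58
Species F: 1 + (0.68×3.58 + 0.32×1) = 3.7544
Species G: 1 + (0.43×3 + 0.57×3.7544) = 4.430008

4.43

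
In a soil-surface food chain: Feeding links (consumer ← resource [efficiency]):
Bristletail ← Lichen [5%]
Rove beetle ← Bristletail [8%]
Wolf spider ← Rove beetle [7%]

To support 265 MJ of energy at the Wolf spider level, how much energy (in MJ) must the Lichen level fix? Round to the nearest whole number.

Cumulative transfer efficiency: 0.05 × 0.08 × 0.07 = 0.00028
Lichen energy = 265 / 0.00028 = 946429 MJ

946429 MJ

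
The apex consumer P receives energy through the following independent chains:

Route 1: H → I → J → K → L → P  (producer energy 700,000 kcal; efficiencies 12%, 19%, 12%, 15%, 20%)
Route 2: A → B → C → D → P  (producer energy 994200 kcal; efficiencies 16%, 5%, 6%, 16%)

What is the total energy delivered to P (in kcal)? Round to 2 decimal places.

133.81 kcal

Route 1: 700000 × 0.12 × 0.19 × 0.12 × 0.15 × 0.2 = 57.456 kcal
Route 2: 994200 × 0.16 × 0.05 × 0.06 × 0.16 = 76.35456 kcal
Total at P: 57.456 + 76.35456 = 133.81056 kcal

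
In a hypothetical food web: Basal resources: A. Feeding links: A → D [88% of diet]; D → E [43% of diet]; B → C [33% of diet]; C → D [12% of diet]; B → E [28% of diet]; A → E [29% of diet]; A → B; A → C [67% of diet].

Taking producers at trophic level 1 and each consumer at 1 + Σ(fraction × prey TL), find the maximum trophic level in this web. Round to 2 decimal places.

B: 1 + 1 = 2
C: 1 + (0.33×2 + 0.67×1) = 2.33
D: 1 + (0.88×1 + 0.12×2.33) = 2.1596
E: 1 + (0.29×1 + 0.43×2.1596 + 0.28×2) = 2.778628

2.78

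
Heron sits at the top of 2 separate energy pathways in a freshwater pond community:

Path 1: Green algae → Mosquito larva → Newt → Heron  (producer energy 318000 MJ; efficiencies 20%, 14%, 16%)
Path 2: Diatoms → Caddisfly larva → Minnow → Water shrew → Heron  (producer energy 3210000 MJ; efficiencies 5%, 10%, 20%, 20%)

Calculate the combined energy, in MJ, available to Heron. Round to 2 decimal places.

Path 1: 318000 × 0.2 × 0.14 × 0.16 = 1424.64 MJ
Path 2: 3210000 × 0.05 × 0.1 × 0.2 × 0.2 = 642 MJ
Total at Heron: 1424.64 + 642 = 2066.64 MJ

2066.64 MJ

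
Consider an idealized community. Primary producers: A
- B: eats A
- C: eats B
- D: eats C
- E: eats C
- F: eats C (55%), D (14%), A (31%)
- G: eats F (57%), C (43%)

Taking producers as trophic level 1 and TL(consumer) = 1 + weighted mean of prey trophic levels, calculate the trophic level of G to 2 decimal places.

B: 1 + 1 = 2
C: 1 + 2 = 3
D: 1 + 3 = 4
E: 1 + 3 = 4
F: 1 + (0.55×3 + 0.14×4 + 0.31×1) = 3.52
G: 1 + (0.57×3.52 + 0.43×3) = 4.2964

4.30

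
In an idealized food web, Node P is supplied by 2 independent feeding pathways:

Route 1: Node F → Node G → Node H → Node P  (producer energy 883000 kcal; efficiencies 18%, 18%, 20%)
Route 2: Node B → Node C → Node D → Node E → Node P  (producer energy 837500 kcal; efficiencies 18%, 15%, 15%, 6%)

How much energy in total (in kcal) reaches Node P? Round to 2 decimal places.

5925.35 kcal

Route 1: 883000 × 0.18 × 0.18 × 0.2 = 5721.84 kcal
Route 2: 837500 × 0.18 × 0.15 × 0.15 × 0.06 = 203.5125 kcal
Total at Node P: 5721.84 + 203.5125 = 5925.3525 kcal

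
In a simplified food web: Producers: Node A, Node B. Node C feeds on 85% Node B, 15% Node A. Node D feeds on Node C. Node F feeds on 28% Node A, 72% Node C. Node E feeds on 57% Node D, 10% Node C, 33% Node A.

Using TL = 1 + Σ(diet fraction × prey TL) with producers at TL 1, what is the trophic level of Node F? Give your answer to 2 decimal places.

Node C: 1 + (0.85×1 + 0.15×1) = 2
Node D: 1 + 2 = 3
Node E: 1 + (0.57×3 + 0.1×2 + 0.33×1) = 3.24
Node F: 1 + (0.28×1 + 0.72×2) = 2.72

2.72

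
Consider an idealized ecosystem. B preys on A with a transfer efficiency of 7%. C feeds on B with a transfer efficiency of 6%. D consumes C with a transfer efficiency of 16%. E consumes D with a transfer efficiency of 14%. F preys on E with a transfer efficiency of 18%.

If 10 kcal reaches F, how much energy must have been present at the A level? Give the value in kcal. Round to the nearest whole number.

Cumulative transfer efficiency: 0.07 × 0.06 × 0.16 × 0.14 × 0.18 = 0.0000169344
A energy = 10 / 0.0000169344 = 590514 kcal

590514 kcal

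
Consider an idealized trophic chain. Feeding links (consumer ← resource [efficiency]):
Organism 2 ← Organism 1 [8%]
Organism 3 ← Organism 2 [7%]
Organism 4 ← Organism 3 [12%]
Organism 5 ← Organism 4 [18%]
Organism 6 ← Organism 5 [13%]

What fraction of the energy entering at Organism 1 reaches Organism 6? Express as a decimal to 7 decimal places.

Product of link efficiencies: 0.08 × 0.07 × 0.12 × 0.18 × 0.13 = 0.0000157248

0.0000157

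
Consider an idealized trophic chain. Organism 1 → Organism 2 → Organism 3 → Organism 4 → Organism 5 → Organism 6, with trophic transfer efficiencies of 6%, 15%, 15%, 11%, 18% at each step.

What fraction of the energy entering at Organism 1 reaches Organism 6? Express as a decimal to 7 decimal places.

0.0000267

Product of link efficiencies: 0.06 × 0.15 × 0.15 × 0.11 × 0.18 = 0.00002673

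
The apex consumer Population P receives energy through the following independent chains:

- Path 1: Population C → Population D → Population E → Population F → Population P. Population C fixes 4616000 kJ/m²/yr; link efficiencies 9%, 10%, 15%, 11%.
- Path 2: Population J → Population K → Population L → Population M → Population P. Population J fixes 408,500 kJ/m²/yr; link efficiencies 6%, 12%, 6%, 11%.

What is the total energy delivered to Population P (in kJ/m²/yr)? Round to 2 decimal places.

Path 1: 4616000 × 0.09 × 0.1 × 0.15 × 0.11 = 685.476 kJ/m²/yr
Path 2: 408500 × 0.06 × 0.12 × 0.06 × 0.11 = 19.41192 kJ/m²/yr
Total at Population P: 685.476 + 19.41192 = 704.88792 kJ/m²/yr

704.89 kJ/m²/yr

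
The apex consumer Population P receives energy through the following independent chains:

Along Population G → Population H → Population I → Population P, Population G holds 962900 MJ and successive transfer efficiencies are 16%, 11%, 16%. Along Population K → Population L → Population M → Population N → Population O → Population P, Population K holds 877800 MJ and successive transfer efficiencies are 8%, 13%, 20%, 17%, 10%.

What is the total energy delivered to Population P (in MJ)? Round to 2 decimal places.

Via Population G: 962900 × 0.16 × 0.11 × 0.16 = 2711.5264 MJ
Via Population K: 877800 × 0.08 × 0.13 × 0.2 × 0.17 × 0.1 = 31.039008 MJ
Total at Population P: 2711.5264 + 31.039008 = 2742.565408 MJ

2742.57 MJ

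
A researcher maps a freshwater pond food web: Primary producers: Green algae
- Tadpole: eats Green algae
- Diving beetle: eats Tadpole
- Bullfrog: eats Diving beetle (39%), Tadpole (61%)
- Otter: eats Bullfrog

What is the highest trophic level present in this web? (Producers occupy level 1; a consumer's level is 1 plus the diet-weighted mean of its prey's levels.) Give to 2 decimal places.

Tadpole: 1 + 1 = 2
Diving beetle: 1 + 2 = 3
Bullfrog: 1 + (0.39×3 + 0.61×2) = 3.39
Otter: 1 + 3.39 = 4.39

4.39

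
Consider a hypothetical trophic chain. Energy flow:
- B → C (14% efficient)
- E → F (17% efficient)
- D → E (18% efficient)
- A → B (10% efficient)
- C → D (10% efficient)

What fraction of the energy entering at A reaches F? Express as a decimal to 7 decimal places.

Product of link efficiencies: 0.1 × 0.14 × 0.1 × 0.18 × 0.17 = 0.00004284

0.0000428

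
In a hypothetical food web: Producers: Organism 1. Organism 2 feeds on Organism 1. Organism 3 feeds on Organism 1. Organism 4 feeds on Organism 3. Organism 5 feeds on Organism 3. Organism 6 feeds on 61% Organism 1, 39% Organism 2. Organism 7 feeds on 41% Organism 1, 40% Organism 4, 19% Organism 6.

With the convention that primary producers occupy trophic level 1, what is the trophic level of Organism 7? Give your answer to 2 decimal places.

Organism 2: 1 + 1 = 2
Organism 3: 1 + 1 = 2
Organism 4: 1 + 2 = 3
Organism 5: 1 + 2 = 3
Organism 6: 1 + (0.61×1 + 0.39×2) = 2.39
Organism 7: 1 + (0.41×1 + 0.4×3 + 0.19×2.39) = 3.0641

3.06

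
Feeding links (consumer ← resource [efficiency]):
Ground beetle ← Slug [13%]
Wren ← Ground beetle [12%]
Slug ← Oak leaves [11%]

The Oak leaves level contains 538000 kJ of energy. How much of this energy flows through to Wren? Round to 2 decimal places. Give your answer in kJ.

923.21 kJ

Slug: 538000 × 0.11 = 59180 kJ
Ground beetle: 59180 × 0.13 = 7693.4 kJ
Wren: 7693.4 × 0.12 = 923.208 kJ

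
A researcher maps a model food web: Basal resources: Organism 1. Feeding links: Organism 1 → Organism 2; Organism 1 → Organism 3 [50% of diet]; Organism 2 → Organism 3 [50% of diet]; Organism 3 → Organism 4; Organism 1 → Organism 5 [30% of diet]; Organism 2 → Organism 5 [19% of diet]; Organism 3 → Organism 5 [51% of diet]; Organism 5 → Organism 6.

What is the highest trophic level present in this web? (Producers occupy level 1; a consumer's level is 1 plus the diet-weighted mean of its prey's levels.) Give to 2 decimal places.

Organism 2: 1 + 1 = 2
Organism 3: 1 + (0.5×1 + 0.5×2) = 2.5
Organism 4: 1 + 2.5 = 3.5
Organism 5: 1 + (0.3×1 + 0.19×2 + 0.51×2.5) = 2.955
Organism 6: 1 + 2.955 = 3.955

3.96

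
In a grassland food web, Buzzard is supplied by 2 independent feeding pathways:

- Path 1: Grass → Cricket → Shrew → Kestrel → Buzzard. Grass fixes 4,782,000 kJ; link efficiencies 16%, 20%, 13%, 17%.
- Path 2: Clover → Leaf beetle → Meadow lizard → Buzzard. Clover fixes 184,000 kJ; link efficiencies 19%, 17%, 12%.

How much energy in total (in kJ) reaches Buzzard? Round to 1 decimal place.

Path 1: 4782000 × 0.16 × 0.2 × 0.13 × 0.17 = 3381.8304 kJ
Path 2: 184000 × 0.19 × 0.17 × 0.12 = 713.184 kJ
Total at Buzzard: 3381.8304 + 713.184 = 4095.0144 kJ

4095.0 kJ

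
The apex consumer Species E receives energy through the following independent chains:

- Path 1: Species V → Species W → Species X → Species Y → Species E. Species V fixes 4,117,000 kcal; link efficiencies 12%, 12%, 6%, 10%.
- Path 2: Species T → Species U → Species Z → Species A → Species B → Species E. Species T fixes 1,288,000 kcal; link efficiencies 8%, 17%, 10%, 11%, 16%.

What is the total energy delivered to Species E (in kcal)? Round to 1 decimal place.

386.5 kcal

Path 1: 4117000 × 0.12 × 0.12 × 0.06 × 0.1 = 355.7088 kcal
Path 2: 1288000 × 0.08 × 0.17 × 0.1 × 0.11 × 0.16 = 30.829568 kcal
Total at Species E: 355.7088 + 30.829568 = 386.538368 kcal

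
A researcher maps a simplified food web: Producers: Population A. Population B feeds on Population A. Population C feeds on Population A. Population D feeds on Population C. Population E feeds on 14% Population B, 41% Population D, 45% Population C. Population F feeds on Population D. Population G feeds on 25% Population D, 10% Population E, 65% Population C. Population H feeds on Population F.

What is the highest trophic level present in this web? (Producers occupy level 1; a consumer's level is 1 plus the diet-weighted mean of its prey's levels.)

5

Population B: 1 + 1 = 2
Population C: 1 + 1 = 2
Population D: 1 + 2 = 3
Population E: 1 + (0.14×2 + 0.41×3 + 0.45×2) = 3.41
Population F: 1 + 3 = 4
Population G: 1 + (0.25×3 + 0.1×3.41 + 0.65×2) = 3.391
Population H: 1 + 4 = 5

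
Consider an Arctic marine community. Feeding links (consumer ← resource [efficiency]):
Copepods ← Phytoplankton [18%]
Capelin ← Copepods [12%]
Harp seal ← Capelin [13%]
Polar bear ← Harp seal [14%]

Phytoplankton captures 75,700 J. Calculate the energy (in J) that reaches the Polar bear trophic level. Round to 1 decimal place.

29.8 J

Copepods: 75700 × 0.18 = 13626 J
Capelin: 13626 × 0.12 = 1635.12 J
Harp seal: 1635.12 × 0.13 = 212.5656 J
Polar bear: 212.5656 × 0.14 = 29.759184 J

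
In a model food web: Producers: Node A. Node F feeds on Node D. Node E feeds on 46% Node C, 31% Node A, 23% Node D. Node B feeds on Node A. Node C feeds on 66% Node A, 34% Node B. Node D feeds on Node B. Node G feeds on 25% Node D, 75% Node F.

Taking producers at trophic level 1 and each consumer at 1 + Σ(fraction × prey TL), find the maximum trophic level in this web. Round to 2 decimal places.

4.75

Node B: 1 + 1 = 2
Node C: 1 + (0.66×1 + 0.34×2) = 2.34
Node D: 1 + 2 = 3
Node E: 1 + (0.46×2.34 + 0.31×1 + 0.23×3) = 3.0764
Node F: 1 + 3 = 4
Node G: 1 + (0.25×3 + 0.75×4) = 4.75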